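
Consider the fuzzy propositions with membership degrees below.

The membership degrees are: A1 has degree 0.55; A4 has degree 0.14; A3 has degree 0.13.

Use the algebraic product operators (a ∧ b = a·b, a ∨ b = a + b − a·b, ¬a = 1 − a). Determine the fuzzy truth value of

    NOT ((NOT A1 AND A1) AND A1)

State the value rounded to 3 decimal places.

NOT A1 = 1 − 0.5500 = 0.4500
NOT A1 AND A1 = a·b on (0.4500, 0.5500) = 0.2475
(NOT A1 AND A1) AND A1 = a·b on (0.2475, 0.5500) = 0.1361
NOT ((NOT A1 AND A1) AND A1) = 1 − 0.1361 = 0.8639

0.864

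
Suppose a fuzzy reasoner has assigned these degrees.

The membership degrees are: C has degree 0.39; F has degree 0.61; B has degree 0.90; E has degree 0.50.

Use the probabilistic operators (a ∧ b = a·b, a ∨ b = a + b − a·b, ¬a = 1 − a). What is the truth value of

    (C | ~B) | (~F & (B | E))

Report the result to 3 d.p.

~B = 1 − 0.9000 = 0.1000
C | ~B = a + b − a·b on (0.3900, 0.1000) = 0.4510
~F = 1 − 0.6100 = 0.3900
B | E = a + b − a·b on (0.9000, 0.5000) = 0.9500
~F & (B | E) = a·b on (0.3900, 0.9500) = 0.3705
(C | ~B) | (~F & (B | E)) = a + b − a·b on (0.4510, 0.3705) = 0.6544

0.654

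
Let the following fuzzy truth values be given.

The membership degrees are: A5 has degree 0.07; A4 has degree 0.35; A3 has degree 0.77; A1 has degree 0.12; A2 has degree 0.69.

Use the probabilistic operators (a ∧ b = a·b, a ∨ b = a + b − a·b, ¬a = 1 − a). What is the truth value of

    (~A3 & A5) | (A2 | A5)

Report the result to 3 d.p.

0.716

~A3 = 1 − 0.7700 = 0.2300
~A3 & A5 = a·b on (0.2300, 0.0700) = 0.0161
A2 | A5 = a + b − a·b on (0.6900, 0.0700) = 0.7117
(~A3 & A5) | (A2 | A5) = a + b − a·b on (0.0161, 0.7117) = 0.7163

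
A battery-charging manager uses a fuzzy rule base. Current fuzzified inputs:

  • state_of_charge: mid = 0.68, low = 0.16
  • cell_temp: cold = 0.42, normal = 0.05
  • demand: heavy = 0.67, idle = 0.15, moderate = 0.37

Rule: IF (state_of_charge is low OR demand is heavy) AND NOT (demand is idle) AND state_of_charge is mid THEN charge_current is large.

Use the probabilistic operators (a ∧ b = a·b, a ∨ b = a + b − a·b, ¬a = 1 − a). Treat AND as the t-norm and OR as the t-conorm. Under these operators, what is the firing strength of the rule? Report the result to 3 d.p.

0.418

firing strength: (low=0.16 OR heavy=0.67) = 0.7228; AND[a·b] with ¬idle=1−0.15=0.85, mid=0.68 → w = 0.4178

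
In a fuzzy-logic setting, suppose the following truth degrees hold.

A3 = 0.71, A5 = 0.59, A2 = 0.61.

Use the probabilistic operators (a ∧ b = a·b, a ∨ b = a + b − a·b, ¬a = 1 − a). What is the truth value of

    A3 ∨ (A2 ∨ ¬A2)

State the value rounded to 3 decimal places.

¬A2 = 1 − 0.6100 = 0.3900
A2 ∨ ¬A2 = a + b − a·b on (0.6100, 0.3900) = 0.7621
A3 ∨ (A2 ∨ ¬A2) = a + b − a·b on (0.7100, 0.7621) = 0.9310

0.931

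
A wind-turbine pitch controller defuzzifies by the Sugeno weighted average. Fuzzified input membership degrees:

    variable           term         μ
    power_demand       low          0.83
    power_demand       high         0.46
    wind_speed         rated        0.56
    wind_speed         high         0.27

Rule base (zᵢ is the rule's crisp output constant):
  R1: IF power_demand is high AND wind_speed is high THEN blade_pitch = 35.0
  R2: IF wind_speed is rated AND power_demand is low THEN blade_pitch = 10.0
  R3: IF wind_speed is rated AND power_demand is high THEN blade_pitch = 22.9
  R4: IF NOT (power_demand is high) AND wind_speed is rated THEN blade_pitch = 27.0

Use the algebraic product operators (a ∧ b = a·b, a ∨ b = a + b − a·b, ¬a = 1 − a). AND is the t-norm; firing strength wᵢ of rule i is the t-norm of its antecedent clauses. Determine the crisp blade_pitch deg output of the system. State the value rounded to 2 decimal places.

R1 (z=35.0): high=0.46, high=0.27; AND[a·b] → w = 0.1242
R2 (z=10.0): rated=0.56, low=0.83; AND[a·b] → w = 0.4648
R3 (z=22.9): rated=0.56, high=0.46; AND[a·b] → w = 0.2576
R4 (z=27.0): ¬high=1−0.46=0.54, rated=0.56; AND[a·b] → w = 0.3024
Weighted average = (0.1242·35.0 + 0.4648·10.0 + 0.2576·22.9 + 0.3024·27.0) / (0.1242 + 0.4648 + 0.2576 + 0.3024)
  = 23.0588 / 1.1490 = 20.07

20.07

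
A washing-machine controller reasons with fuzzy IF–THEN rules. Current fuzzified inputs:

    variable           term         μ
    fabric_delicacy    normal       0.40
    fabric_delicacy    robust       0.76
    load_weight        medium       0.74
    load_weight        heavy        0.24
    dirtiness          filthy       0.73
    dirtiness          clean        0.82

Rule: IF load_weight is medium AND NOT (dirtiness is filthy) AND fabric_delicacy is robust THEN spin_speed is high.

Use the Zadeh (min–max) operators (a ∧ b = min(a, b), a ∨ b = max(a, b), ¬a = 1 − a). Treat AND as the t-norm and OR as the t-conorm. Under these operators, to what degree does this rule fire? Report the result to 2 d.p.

firing strength: medium=0.74, ¬filthy=1−0.73=0.27, robust=0.76; AND[min(a, b)] → w = 0.27

0.27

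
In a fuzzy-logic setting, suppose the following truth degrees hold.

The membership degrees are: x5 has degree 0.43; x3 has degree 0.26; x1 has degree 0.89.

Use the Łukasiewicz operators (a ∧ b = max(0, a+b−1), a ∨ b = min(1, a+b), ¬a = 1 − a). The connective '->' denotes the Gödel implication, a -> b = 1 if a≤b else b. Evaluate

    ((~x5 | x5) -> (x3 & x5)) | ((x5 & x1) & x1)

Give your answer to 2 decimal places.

~x5 = 1 − 0.43 = 0.57
~x5 | x5 = min(1, a+b) on (0.57, 0.43) = 1.00
x3 & x5 = max(0, a+b−1) on (0.26, 0.43) = 0.00
(~x5 | x5) -> (x3 & x5)  [Gödel: 1 if a≤b else b] with a=1.00, b=0.00 → 0.00
x5 & x1 = max(0, a+b−1) on (0.43, 0.89) = 0.32
(x5 & x1) & x1 = max(0, a+b−1) on (0.32, 0.89) = 0.21
((~x5 | x5) -> (x3 & x5)) | ((x5 & x1) & x1) = min(1, a+b) on (0.00, 0.21) = 0.21

0.21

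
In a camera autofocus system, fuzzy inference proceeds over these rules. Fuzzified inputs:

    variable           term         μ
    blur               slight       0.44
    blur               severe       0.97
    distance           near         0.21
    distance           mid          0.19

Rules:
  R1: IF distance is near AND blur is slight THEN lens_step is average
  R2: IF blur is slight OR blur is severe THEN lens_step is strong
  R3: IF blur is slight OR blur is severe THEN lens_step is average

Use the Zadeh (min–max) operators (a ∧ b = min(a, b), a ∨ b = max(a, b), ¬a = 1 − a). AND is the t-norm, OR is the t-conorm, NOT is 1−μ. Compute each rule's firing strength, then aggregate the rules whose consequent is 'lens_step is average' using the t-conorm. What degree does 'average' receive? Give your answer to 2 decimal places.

0.97

R1: near=0.21, slight=0.44; AND[min(a, b)] → w = 0.21
R2: slight=0.44, severe=0.97; OR[max(a, b)] → w = 0.97
R3: slight=0.44, severe=0.97; OR[max(a, b)] → w = 0.97
Rules with consequent 'average': {R1, R3} → strengths 0.21, 0.97
Aggregate via t-conorm [max(a, b)]: 0.97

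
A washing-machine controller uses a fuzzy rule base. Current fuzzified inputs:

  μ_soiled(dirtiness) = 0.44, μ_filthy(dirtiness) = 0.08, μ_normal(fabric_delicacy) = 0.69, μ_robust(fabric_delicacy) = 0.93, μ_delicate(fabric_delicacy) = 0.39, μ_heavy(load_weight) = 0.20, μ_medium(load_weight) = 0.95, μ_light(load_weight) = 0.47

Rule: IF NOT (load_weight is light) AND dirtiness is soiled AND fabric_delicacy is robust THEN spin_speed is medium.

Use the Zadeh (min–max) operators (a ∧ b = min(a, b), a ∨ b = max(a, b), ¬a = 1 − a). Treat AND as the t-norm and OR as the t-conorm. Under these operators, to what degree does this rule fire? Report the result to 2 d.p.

0.44

firing strength: ¬light=1−0.47=0.53, soiled=0.44, robust=0.93; AND[min(a, b)] → w = 0.44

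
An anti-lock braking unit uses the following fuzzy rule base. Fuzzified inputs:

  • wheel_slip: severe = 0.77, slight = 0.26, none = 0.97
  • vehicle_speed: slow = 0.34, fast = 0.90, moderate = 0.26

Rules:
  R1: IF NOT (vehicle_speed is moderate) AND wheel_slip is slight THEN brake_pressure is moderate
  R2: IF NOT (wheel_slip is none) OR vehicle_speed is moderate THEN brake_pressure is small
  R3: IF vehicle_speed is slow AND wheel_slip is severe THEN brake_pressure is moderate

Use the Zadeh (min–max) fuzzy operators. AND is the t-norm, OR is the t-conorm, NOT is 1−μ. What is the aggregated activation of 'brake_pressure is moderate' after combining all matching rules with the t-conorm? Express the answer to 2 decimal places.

0.34

R1: ¬moderate=1−0.26=0.74, slight=0.26; AND[min(a, b)] → w = 0.26
R2: ¬none=1−0.97=0.03, moderate=0.26; OR[max(a, b)] → w = 0.26
R3: slow=0.34, severe=0.77; AND[min(a, b)] → w = 0.34
Rules with consequent 'moderate': {R1, R3} → strengths 0.26, 0.34
Aggregate via t-conorm [max(a, b)]: 0.34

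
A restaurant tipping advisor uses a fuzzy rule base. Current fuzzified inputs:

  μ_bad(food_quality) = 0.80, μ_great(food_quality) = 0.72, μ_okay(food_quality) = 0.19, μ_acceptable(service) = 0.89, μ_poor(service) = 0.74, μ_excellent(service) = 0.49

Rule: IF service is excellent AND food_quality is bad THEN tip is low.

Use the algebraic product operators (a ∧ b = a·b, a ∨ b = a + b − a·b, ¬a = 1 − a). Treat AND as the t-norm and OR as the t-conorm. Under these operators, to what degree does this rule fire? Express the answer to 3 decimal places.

0.392

firing strength: excellent=0.49, bad=0.80; AND[a·b] → w = 0.3920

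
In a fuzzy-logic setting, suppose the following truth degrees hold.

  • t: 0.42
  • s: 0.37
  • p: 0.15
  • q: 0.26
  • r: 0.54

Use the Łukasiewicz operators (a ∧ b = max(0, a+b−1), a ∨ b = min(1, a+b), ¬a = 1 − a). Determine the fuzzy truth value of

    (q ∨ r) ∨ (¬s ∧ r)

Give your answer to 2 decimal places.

0.97

q ∨ r = min(1, a+b) on (0.26, 0.54) = 0.80
¬s = 1 − 0.37 = 0.63
¬s ∧ r = max(0, a+b−1) on (0.63, 0.54) = 0.17
(q ∨ r) ∨ (¬s ∧ r) = min(1, a+b) on (0.80, 0.17) = 0.97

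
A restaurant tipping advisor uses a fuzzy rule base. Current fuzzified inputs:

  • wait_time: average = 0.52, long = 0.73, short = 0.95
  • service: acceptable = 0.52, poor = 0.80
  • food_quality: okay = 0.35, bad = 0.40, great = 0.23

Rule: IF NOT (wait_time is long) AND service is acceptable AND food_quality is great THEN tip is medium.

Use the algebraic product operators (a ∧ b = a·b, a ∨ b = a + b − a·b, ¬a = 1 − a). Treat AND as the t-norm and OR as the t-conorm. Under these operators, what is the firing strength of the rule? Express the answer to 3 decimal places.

0.032

firing strength: ¬long=1−0.73=0.27, acceptable=0.52, great=0.23; AND[a·b] → w = 0.0323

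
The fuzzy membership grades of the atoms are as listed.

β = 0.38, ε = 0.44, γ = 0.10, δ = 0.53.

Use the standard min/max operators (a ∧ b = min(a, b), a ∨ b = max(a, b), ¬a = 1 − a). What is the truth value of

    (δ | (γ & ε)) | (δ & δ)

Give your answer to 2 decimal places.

γ & ε = min(a, b) on (0.10, 0.44) = 0.10
δ | (γ & ε) = max(a, b) on (0.53, 0.10) = 0.53
δ & δ = min(a, b) on (0.53, 0.53) = 0.53
(δ | (γ & ε)) | (δ & δ) = max(a, b) on (0.53, 0.53) = 0.53

0.53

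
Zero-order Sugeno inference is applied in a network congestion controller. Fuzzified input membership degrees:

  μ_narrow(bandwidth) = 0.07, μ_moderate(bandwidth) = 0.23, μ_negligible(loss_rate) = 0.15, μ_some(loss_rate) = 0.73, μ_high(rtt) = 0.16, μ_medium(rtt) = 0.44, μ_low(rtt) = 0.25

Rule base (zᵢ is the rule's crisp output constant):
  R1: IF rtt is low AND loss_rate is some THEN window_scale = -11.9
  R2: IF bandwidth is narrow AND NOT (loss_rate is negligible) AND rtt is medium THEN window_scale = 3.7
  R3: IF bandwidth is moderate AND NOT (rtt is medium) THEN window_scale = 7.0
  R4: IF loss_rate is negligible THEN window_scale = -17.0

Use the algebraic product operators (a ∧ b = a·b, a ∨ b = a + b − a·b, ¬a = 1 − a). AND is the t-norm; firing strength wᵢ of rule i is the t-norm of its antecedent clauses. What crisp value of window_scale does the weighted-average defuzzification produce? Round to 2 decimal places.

-7.64

R1 (z=-11.9): low=0.25, some=0.73; AND[a·b] → w = 0.1825
R2 (z=3.7): narrow=0.07, ¬negligible=1−0.15=0.85, medium=0.44; AND[a·b] → w = 0.0262
R3 (z=7.0): moderate=0.23, ¬medium=1−0.44=0.56; AND[a·b] → w = 0.1288
R4 (z=-17.0): negligible=0.15 → w = 0.1500
Weighted average = (0.1825·-11.9 + 0.0262·3.7 + 0.1288·7.0 + 0.1500·-17.0) / (0.1825 + 0.0262 + 0.1288 + 0.1500)
  = -3.7233 / 0.4875 = -7.64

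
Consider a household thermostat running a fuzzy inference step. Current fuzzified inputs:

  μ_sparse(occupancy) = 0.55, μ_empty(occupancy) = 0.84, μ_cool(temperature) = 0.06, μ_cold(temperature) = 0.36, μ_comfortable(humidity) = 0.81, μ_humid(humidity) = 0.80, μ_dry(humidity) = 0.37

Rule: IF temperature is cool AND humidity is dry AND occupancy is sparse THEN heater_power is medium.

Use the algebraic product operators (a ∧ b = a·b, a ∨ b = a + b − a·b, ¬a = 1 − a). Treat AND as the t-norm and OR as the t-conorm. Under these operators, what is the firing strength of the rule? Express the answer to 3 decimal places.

firing strength: cool=0.06, dry=0.37, sparse=0.55; AND[a·b] → w = 0.0122

0.012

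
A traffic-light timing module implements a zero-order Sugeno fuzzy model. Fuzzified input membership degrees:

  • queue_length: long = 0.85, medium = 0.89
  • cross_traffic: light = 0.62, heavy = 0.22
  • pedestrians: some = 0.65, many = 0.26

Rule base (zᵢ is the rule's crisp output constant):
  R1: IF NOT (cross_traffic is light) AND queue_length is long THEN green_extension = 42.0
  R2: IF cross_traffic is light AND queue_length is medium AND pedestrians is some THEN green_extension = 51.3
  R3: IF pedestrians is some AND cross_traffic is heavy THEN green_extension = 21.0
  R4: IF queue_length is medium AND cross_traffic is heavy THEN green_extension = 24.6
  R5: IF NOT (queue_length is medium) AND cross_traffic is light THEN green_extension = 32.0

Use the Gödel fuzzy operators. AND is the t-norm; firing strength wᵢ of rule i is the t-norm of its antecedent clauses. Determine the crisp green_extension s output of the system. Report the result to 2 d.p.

R1 (z=42.0): ¬light=1−0.62=0.38, long=0.85; AND[min(a, b)] → w = 0.38
R2 (z=51.3): light=0.62, medium=0.89, some=0.65; AND[min(a, b)] → w = 0.62
R3 (z=21.0): some=0.65, heavy=0.22; AND[min(a, b)] → w = 0.22
R4 (z=24.6): medium=0.89, heavy=0.22; AND[min(a, b)] → w = 0.22
R5 (z=32.0): ¬medium=1−0.89=0.11, light=0.62; AND[min(a, b)] → w = 0.11
Weighted average = (0.38·42.0 + 0.62·51.3 + 0.22·21.0 + 0.22·24.6 + 0.11·32.0) / (0.38 + 0.62 + 0.22 + 0.22 + 0.11)
  = 61.3180 / 1.5500 = 39.56

39.56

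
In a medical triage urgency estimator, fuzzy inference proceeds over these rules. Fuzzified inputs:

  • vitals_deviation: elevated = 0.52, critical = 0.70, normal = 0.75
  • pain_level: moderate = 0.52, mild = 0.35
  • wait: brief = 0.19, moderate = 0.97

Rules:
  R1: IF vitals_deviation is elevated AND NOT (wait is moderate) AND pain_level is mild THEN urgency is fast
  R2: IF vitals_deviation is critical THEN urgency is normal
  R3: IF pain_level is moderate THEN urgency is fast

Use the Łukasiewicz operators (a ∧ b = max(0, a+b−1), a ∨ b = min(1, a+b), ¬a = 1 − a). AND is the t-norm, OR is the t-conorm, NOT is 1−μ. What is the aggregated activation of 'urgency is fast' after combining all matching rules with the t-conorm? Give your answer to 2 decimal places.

0.52

R1: elevated=0.52, ¬moderate=1−0.97=0.03, mild=0.35; AND[max(0, a+b−1)] → w = 0.00
R2: critical=0.70 → w = 0.70
R3: moderate=0.52 → w = 0.52
Rules with consequent 'fast': {R1, R3} → strengths 0.00, 0.52
Aggregate via t-conorm [min(1, a+b)]: 0.52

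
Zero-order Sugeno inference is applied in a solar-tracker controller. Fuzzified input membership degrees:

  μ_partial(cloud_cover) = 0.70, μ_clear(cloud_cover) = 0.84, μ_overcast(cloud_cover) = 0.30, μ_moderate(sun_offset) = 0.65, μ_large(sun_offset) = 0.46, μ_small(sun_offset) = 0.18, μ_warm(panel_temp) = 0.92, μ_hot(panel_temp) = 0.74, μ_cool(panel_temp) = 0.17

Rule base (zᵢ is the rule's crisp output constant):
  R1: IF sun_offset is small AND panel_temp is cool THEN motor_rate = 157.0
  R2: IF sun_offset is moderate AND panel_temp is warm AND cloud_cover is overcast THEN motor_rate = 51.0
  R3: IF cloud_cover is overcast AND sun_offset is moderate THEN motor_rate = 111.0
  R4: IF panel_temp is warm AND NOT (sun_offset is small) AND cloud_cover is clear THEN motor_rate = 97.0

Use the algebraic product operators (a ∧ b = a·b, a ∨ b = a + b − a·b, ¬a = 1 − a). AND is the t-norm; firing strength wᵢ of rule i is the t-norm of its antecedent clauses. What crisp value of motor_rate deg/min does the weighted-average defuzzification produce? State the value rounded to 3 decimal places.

R1 (z=157.0): small=0.18, cool=0.17; AND[a·b] → w = 0.0306
R2 (z=51.0): moderate=0.65, warm=0.92, overcast=0.30; AND[a·b] → w = 0.1794
R3 (z=111.0): overcast=0.30, moderate=0.65; AND[a·b] → w = 0.1950
R4 (z=97.0): warm=0.92, ¬small=1−0.18=0.82, clear=0.84; AND[a·b] → w = 0.6337
Weighted average = (0.0306·157.0 + 0.1794·51.0 + 0.1950·111.0 + 0.6337·97.0) / (0.0306 + 0.1794 + 0.1950 + 0.6337)
  = 97.0671 / 1.0387 = 93.451

93.451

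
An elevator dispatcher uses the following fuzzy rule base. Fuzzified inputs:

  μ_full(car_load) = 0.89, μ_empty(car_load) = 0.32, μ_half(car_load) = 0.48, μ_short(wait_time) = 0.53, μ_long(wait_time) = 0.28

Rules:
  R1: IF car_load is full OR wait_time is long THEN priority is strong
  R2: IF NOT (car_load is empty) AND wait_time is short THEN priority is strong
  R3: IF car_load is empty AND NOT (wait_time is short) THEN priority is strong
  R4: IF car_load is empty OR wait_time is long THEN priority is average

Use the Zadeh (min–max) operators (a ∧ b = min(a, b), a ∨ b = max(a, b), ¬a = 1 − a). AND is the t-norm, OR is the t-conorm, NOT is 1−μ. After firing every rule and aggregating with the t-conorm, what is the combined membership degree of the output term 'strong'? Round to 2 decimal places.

0.89

R1: full=0.89, long=0.28; OR[max(a, b)] → w = 0.89
R2: ¬empty=1−0.32=0.68, short=0.53; AND[min(a, b)] → w = 0.53
R3: empty=0.32, ¬short=1−0.53=0.47; AND[min(a, b)] → w = 0.32
R4: empty=0.32, long=0.28; OR[max(a, b)] → w = 0.32
Rules with consequent 'strong': {R1, R2, R3} → strengths 0.89, 0.53, 0.32
Aggregate via t-conorm [max(a, b)]: 0.89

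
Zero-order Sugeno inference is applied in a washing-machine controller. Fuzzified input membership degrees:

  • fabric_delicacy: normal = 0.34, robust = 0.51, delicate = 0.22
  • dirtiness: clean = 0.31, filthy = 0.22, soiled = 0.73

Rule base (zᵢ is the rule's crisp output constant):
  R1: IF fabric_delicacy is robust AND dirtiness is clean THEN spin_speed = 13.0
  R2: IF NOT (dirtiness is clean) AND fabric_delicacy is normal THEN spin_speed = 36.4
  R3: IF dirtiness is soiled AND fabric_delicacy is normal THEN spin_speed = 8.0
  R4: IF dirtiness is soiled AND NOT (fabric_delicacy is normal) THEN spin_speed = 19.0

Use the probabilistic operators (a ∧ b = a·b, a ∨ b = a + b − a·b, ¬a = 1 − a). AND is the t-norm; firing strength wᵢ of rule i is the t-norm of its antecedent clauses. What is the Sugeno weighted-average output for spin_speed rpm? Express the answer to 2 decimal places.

19.36

R1 (z=13.0): robust=0.51, clean=0.31; AND[a·b] → w = 0.1581
R2 (z=36.4): ¬clean=1−0.31=0.69, normal=0.34; AND[a·b] → w = 0.2346
R3 (z=8.0): soiled=0.73, normal=0.34; AND[a·b] → w = 0.2482
R4 (z=19.0): soiled=0.73, ¬normal=1−0.34=0.66; AND[a·b] → w = 0.4818
Weighted average = (0.1581·13.0 + 0.2346·36.4 + 0.2482·8.0 + 0.4818·19.0) / (0.1581 + 0.2346 + 0.2482 + 0.4818)
  = 21.7345 / 1.1227 = 19.36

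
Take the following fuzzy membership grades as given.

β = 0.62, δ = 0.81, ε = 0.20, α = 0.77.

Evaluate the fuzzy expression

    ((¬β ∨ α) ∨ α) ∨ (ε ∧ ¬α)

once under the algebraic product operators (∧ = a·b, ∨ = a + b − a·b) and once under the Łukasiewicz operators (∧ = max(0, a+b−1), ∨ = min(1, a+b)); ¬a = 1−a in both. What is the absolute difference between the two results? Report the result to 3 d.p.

0.031

Under algebraic product:
  ¬β = 1 − 0.6200 = 0.3800
  ¬β ∨ α = a + b − a·b on (0.3800, 0.7700) = 0.8574
  (¬β ∨ α) ∨ α = a + b − a·b on (0.8574, 0.7700) = 0.9672
  ¬α = 1 − 0.7700 = 0.2300
  ε ∧ ¬α = a·b on (0.2000, 0.2300) = 0.0460
  ((¬β ∨ α) ∨ α) ∨ (ε ∧ ¬α) = a + b − a·b on (0.9672, 0.0460) = 0.9687
  → value = 0.9687
Under Łukasiewicz:
  ¬β = 1 − 0.62 = 0.38
  ¬β ∨ α = min(1, a+b) on (0.38, 0.77) = 1.00
  (¬β ∨ α) ∨ α = min(1, a+b) on (1.00, 0.77) = 1.00
  ¬α = 1 − 0.77 = 0.23
  ε ∧ ¬α = max(0, a+b−1) on (0.20, 0.23) = 0.00
  ((¬β ∨ α) ∨ α) ∨ (ε ∧ ¬α) = min(1, a+b) on (1.00, 0.00) = 1.00
  → value = 1.0000
|0.9687 − 1.0000| = 0.031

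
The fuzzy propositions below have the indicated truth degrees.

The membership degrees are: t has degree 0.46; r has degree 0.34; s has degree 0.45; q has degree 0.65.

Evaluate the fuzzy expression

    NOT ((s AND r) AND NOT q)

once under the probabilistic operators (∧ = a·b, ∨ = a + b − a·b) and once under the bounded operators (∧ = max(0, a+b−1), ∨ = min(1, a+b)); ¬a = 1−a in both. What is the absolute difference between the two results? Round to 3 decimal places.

Under probabilistic:
  s AND r = a·b on (0.4500, 0.3400) = 0.1530
  NOT q = 1 − 0.6500 = 0.3500
  (s AND r) AND NOT q = a·b on (0.1530, 0.3500) = 0.0536
  NOT ((s AND r) AND NOT q) = 1 − 0.0536 = 0.9465
  → value = 0.9465
Under bounded:
  s AND r = max(0, a+b−1) on (0.45, 0.34) = 0.00
  NOT q = 1 − 0.65 = 0.35
  (s AND r) AND NOT q = max(0, a+b−1) on (0.00, 0.35) = 0.00
  NOT ((s AND r) AND NOT q) = 1 − 0.00 = 1.00
  → value = 1.0000
|0.9465 − 1.0000| = 0.054

0.054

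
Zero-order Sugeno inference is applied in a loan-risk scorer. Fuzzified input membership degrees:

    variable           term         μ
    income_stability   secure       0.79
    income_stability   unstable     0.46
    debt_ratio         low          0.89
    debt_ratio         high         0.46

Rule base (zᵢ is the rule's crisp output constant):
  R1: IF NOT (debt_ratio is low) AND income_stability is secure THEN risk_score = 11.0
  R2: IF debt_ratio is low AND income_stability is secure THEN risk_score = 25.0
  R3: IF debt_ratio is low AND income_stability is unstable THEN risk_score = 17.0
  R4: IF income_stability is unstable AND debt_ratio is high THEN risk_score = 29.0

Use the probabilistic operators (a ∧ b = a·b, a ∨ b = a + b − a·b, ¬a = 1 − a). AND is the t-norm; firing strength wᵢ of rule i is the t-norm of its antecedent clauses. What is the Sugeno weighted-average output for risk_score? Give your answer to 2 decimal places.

R1 (z=11.0): ¬low=1−0.89=0.11, secure=0.79; AND[a·b] → w = 0.0869
R2 (z=25.0): low=0.89, secure=0.79; AND[a·b] → w = 0.7031
R3 (z=17.0): low=0.89, unstable=0.46; AND[a·b] → w = 0.4094
R4 (z=29.0): unstable=0.46, high=0.46; AND[a·b] → w = 0.2116
Weighted average = (0.0869·11.0 + 0.7031·25.0 + 0.4094·17.0 + 0.2116·29.0) / (0.0869 + 0.7031 + 0.4094 + 0.2116)
  = 31.6296 / 1.4110 = 22.42

22.42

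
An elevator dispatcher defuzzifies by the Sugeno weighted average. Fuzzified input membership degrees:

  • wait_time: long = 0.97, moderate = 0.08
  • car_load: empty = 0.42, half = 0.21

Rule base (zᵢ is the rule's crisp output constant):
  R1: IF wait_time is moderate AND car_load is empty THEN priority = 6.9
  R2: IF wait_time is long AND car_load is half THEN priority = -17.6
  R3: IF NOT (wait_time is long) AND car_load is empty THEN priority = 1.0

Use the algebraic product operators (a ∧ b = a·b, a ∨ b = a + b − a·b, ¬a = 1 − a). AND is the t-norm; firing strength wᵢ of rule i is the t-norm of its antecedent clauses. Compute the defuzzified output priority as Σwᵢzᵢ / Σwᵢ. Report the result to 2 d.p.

R1 (z=6.9): moderate=0.08, empty=0.42; AND[a·b] → w = 0.0336
R2 (z=-17.6): long=0.97, half=0.21; AND[a·b] → w = 0.2037
R3 (z=1.0): ¬long=1−0.97=0.03, empty=0.42; AND[a·b] → w = 0.0126
Weighted average = (0.0336·6.9 + 0.2037·-17.6 + 0.0126·1.0) / (0.0336 + 0.2037 + 0.0126)
  = -3.3407 / 0.2499 = -13.37

-13.37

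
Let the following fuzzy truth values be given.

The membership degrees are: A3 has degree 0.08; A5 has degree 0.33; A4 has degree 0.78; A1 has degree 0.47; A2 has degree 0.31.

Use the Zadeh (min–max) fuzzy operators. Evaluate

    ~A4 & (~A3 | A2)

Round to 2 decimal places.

~A4 = 1 − 0.78 = 0.22
~A3 = 1 − 0.08 = 0.92
~A3 | A2 = max(a, b) on (0.92, 0.31) = 0.92
~A4 & (~A3 | A2) = min(a, b) on (0.22, 0.92) = 0.22

0.22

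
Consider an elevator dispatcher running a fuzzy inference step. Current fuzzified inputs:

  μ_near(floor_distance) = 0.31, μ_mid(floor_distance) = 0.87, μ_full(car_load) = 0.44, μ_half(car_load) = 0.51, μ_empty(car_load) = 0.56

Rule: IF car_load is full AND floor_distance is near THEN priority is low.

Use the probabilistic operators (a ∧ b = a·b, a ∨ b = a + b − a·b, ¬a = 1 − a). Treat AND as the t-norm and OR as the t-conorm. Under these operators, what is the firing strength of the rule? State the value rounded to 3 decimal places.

firing strength: full=0.44, near=0.31; AND[a·b] → w = 0.1364

0.136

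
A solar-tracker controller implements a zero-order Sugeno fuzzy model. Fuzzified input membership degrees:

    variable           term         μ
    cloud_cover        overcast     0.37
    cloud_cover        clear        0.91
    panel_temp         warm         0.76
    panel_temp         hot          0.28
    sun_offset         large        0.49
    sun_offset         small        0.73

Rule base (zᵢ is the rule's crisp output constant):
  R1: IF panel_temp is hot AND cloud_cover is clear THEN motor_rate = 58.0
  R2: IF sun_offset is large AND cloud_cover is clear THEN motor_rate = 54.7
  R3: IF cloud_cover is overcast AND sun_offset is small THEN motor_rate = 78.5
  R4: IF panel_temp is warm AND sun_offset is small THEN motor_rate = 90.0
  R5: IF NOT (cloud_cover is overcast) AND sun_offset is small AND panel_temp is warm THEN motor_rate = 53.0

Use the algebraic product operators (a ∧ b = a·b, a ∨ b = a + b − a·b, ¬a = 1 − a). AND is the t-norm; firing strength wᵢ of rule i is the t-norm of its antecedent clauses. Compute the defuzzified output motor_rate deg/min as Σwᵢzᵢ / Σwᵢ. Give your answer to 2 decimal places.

R1 (z=58.0): hot=0.28, clear=0.91; AND[a·b] → w = 0.2548
R2 (z=54.7): large=0.49, clear=0.91; AND[a·b] → w = 0.4459
R3 (z=78.5): overcast=0.37, small=0.73; AND[a·b] → w = 0.2701
R4 (z=90.0): warm=0.76, small=0.73; AND[a·b] → w = 0.5548
R5 (z=53.0): ¬overcast=1−0.37=0.63, small=0.73, warm=0.76; AND[a·b] → w = 0.3495
Weighted average = (0.2548·58.0 + 0.4459·54.7 + 0.2701·78.5 + 0.5548·90.0 + 0.3495·53.0) / (0.2548 + 0.4459 + 0.2701 + 0.5548 + 0.3495)
  = 128.8288 / 1.8751 = 68.70

68.70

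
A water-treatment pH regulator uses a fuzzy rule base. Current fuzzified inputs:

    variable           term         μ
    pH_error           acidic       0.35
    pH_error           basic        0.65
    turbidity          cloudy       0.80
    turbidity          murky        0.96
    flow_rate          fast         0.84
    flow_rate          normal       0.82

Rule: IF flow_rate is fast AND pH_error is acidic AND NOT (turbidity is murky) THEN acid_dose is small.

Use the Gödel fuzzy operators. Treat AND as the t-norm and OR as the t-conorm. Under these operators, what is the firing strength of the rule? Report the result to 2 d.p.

0.04

firing strength: fast=0.84, acidic=0.35, ¬murky=1−0.96=0.04; AND[min(a, b)] → w = 0.04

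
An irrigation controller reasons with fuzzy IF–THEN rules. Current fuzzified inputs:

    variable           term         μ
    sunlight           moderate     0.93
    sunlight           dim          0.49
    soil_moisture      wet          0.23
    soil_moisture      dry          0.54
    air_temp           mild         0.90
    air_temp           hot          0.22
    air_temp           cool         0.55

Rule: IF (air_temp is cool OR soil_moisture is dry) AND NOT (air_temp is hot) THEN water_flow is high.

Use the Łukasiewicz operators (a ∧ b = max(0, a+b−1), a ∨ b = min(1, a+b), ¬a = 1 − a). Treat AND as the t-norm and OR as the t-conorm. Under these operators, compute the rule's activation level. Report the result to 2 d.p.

firing strength: (cool=0.55 OR dry=0.54) = 1.00; AND[max(0, a+b−1)] with ¬hot=1−0.22=0.78 → w = 0.78

0.78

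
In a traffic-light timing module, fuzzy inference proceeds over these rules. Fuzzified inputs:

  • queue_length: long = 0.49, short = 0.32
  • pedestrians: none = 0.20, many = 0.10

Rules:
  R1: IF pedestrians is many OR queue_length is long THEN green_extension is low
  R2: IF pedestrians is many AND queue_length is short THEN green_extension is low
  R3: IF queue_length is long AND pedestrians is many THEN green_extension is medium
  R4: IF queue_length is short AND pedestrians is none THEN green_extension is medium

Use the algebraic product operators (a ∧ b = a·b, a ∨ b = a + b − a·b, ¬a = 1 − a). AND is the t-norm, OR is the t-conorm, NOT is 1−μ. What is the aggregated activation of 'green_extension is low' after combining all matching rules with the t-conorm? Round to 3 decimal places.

0.556

R1: many=0.10, long=0.49; OR[a + b − a·b] → w = 0.5410
R2: many=0.10, short=0.32; AND[a·b] → w = 0.0320
R3: long=0.49, many=0.10; AND[a·b] → w = 0.0490
R4: short=0.32, none=0.20; AND[a·b] → w = 0.0640
Rules with consequent 'low': {R1, R2} → strengths 0.5410, 0.0320
Aggregate via t-conorm [a + b − a·b]: 0.5557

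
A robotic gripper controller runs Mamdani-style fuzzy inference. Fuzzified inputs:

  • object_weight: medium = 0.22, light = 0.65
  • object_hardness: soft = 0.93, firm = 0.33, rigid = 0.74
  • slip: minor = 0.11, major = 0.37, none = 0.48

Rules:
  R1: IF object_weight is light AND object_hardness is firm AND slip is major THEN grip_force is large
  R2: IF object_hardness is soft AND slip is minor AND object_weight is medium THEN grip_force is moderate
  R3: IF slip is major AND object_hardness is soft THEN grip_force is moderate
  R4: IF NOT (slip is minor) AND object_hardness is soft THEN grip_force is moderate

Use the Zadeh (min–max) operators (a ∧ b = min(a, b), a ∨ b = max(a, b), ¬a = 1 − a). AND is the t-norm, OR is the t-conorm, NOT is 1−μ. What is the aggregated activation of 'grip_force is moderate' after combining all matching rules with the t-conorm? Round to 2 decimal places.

R1: light=0.65, firm=0.33, major=0.37; AND[min(a, b)] → w = 0.33
R2: soft=0.93, minor=0.11, medium=0.22; AND[min(a, b)] → w = 0.11
R3: major=0.37, soft=0.93; AND[min(a, b)] → w = 0.37
R4: ¬minor=1−0.11=0.89, soft=0.93; AND[min(a, b)] → w = 0.89
Rules with consequent 'moderate': {R2, R3, R4} → strengths 0.11, 0.37, 0.89
Aggregate via t-conorm [max(a, b)]: 0.89

0.89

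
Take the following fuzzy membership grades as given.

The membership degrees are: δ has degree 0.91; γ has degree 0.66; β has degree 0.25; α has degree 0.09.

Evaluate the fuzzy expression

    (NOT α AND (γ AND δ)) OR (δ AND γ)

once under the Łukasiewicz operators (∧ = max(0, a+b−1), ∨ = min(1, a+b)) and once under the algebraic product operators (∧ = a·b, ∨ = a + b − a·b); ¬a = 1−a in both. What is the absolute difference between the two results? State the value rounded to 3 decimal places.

Under Łukasiewicz:
  NOT α = 1 − 0.09 = 0.91
  γ AND δ = max(0, a+b−1) on (0.66, 0.91) = 0.57
  NOT α AND (γ AND δ) = max(0, a+b−1) on (0.91, 0.57) = 0.48
  δ AND γ = max(0, a+b−1) on (0.91, 0.66) = 0.57
  (NOT α AND (γ AND δ)) OR (δ AND γ) = min(1, a+b) on (0.48, 0.57) = 1.00
  → value = 1.0000
Under algebraic product:
  NOT α = 1 − 0.0900 = 0.9100
  γ AND δ = a·b on (0.6600, 0.9100) = 0.6006
  NOT α AND (γ AND δ) = a·b on (0.9100, 0.6006) = 0.5465
  δ AND γ = a·b on (0.9100, 0.6600) = 0.6006
  (NOT α AND (γ AND δ)) OR (δ AND γ) = a + b − a·b on (0.5465, 0.6006) = 0.8189
  → value = 0.8189
|1.0000 − 0.8189| = 0.181

0.181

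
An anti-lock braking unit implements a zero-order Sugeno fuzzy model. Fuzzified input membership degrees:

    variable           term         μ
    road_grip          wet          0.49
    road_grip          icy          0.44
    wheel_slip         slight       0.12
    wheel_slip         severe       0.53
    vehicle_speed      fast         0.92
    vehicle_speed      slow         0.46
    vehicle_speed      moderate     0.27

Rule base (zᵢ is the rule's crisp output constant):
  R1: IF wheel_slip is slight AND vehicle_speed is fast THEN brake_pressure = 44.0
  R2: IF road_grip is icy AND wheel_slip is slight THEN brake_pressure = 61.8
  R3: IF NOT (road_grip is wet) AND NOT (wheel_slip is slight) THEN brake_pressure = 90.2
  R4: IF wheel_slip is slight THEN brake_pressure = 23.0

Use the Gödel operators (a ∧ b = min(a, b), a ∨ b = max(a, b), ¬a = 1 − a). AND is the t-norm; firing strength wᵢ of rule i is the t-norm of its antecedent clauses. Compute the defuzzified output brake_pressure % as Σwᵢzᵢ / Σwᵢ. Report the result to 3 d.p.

70.641

R1 (z=44.0): slight=0.12, fast=0.92; AND[min(a, b)] → w = 0.12
R2 (z=61.8): icy=0.44, slight=0.12; AND[min(a, b)] → w = 0.12
R3 (z=90.2): ¬wet=1−0.49=0.51, ¬slight=1−0.12=0.88; AND[min(a, b)] → w = 0.51
R4 (z=23.0): slight=0.12 → w = 0.12
Weighted average = (0.12·44.0 + 0.12·61.8 + 0.51·90.2 + 0.12·23.0) / (0.12 + 0.12 + 0.51 + 0.12)
  = 61.4580 / 0.8700 = 70.641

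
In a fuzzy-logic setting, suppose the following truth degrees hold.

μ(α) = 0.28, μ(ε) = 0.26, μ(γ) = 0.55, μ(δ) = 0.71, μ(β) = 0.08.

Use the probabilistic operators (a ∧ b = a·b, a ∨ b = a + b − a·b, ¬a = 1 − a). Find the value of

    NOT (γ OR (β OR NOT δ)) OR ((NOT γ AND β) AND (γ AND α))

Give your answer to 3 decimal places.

NOT δ = 1 − 0.7100 = 0.2900
β OR NOT δ = a + b − a·b on (0.0800, 0.2900) = 0.3468
γ OR (β OR NOT δ) = a + b − a·b on (0.5500, 0.3468) = 0.7061
NOT (γ OR (β OR NOT δ)) = 1 − 0.7061 = 0.2939
NOT γ = 1 − 0.5500 = 0.4500
NOT γ AND β = a·b on (0.4500, 0.0800) = 0.0360
γ AND α = a·b on (0.5500, 0.2800) = 0.1540
(NOT γ AND β) AND (γ AND α) = a·b on (0.0360, 0.1540) = 0.0055
NOT (γ OR (β OR NOT δ)) OR ((NOT γ AND β) AND (γ AND α)) = a + b − a·b on (0.2939, 0.0055) = 0.2979

0.298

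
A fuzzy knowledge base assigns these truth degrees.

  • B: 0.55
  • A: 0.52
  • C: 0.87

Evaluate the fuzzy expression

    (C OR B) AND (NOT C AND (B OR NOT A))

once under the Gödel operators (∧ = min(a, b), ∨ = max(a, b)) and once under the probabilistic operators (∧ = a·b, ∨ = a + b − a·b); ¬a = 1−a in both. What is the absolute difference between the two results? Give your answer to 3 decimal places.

0.036

Under Gödel:
  C OR B = max(a, b) on (0.87, 0.55) = 0.87
  NOT C = 1 − 0.87 = 0.13
  NOT A = 1 − 0.52 = 0.48
  B OR NOT A = max(a, b) on (0.55, 0.48) = 0.55
  NOT C AND (B OR NOT A) = min(a, b) on (0.13, 0.55) = 0.13
  (C OR B) AND (NOT C AND (B OR NOT A)) = min(a, b) on (0.87, 0.13) = 0.13
  → value = 0.1300
Under probabilistic:
  C OR B = a + b − a·b on (0.8700, 0.5500) = 0.9415
  NOT C = 1 − 0.8700 = 0.1300
  NOT A = 1 − 0.5200 = 0.4800
  B OR NOT A = a + b − a·b on (0.5500, 0.4800) = 0.7660
  NOT C AND (B OR NOT A) = a·b on (0.1300, 0.7660) = 0.0996
  (C OR B) AND (NOT C AND (B OR NOT A)) = a·b on (0.9415, 0.0996) = 0.0938
  → value = 0.0938
|0.1300 − 0.0938| = 0.036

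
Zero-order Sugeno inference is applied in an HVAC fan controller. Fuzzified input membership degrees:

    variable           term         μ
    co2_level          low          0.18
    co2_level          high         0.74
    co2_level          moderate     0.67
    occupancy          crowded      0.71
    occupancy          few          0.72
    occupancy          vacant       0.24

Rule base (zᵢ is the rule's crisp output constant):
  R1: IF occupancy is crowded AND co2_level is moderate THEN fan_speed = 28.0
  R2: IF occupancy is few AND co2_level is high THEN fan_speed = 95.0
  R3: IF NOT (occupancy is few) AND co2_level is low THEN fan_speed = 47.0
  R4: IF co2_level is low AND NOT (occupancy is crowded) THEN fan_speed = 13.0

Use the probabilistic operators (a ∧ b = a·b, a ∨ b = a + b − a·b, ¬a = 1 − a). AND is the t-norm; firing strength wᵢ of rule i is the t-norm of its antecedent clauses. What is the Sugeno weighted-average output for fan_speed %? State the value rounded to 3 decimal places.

R1 (z=28.0): crowded=0.71, moderate=0.67; AND[a·b] → w = 0.4757
R2 (z=95.0): few=0.72, high=0.74; AND[a·b] → w = 0.5328
R3 (z=47.0): ¬few=1−0.72=0.28, low=0.18; AND[a·b] → w = 0.0504
R4 (z=13.0): low=0.18, ¬crowded=1−0.71=0.29; AND[a·b] → w = 0.0522
Weighted average = (0.4757·28.0 + 0.5328·95.0 + 0.0504·47.0 + 0.0522·13.0) / (0.4757 + 0.5328 + 0.0504 + 0.0522)
  = 66.9830 / 1.1111 = 60.285

60.285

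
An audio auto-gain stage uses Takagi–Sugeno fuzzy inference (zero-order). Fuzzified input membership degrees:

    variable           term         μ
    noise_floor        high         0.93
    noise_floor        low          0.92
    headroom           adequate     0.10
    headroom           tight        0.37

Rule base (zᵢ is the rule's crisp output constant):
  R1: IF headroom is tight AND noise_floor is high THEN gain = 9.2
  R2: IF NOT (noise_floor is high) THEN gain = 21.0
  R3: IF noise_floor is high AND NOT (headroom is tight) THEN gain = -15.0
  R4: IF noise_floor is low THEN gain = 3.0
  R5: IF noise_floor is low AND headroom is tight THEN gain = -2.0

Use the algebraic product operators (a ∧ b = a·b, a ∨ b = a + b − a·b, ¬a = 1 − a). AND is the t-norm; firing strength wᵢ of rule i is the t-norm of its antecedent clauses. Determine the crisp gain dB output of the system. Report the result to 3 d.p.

R1 (z=9.2): tight=0.37, high=0.93; AND[a·b] → w = 0.3441
R2 (z=21.0): ¬high=1−0.93=0.07 → w = 0.0700
R3 (z=-15.0): high=0.93, ¬tight=1−0.37=0.63; AND[a·b] → w = 0.5859
R4 (z=3.0): low=0.92 → w = 0.9200
R5 (z=-2.0): low=0.92, tight=0.37; AND[a·b] → w = 0.3404
Weighted average = (0.3441·9.2 + 0.0700·21.0 + 0.5859·-15.0 + 0.9200·3.0 + 0.3404·-2.0) / (0.3441 + 0.0700 + 0.5859 + 0.9200 + 0.3404)
  = -2.0736 / 2.2604 = -0.917

-0.917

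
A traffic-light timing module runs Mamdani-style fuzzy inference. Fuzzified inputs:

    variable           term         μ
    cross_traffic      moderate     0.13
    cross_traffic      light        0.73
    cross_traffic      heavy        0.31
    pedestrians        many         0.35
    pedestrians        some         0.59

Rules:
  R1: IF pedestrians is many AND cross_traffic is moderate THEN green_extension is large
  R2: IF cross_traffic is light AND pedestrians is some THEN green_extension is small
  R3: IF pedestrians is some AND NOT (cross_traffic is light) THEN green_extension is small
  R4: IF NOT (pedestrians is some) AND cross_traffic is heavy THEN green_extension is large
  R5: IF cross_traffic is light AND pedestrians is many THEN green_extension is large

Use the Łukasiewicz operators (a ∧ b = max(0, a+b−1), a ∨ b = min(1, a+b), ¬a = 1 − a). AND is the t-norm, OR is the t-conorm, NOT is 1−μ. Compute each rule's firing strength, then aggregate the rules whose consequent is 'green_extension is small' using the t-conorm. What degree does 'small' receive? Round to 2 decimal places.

0.32

R1: many=0.35, moderate=0.13; AND[max(0, a+b−1)] → w = 0.00
R2: light=0.73, some=0.59; AND[max(0, a+b−1)] → w = 0.32
R3: some=0.59, ¬light=1−0.73=0.27; AND[max(0, a+b−1)] → w = 0.00
R4: ¬some=1−0.59=0.41, heavy=0.31; AND[max(0, a+b−1)] → w = 0.00
R5: light=0.73, many=0.35; AND[max(0, a+b−1)] → w = 0.08
Rules with consequent 'small': {R2, R3} → strengths 0.32, 0.00
Aggregate via t-conorm [min(1, a+b)]: 0.32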